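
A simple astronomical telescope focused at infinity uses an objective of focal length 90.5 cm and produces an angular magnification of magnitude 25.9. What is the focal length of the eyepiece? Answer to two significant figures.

3.5 cm

|M| = f_obj/f_eye, so f_eye = f_obj/|M| = 90.5/25.9 = 3.494 cm.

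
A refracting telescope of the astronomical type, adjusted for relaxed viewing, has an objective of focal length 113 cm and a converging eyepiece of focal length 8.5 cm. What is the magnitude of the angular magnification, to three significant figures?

13.3

|M| = f_obj/|f_eye| = 113/8.5 = 13.294.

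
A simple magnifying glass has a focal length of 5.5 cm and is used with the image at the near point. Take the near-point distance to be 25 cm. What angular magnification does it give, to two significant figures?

5.5

M = 1 + D/f = 1 + 25/5.5 = 5.545.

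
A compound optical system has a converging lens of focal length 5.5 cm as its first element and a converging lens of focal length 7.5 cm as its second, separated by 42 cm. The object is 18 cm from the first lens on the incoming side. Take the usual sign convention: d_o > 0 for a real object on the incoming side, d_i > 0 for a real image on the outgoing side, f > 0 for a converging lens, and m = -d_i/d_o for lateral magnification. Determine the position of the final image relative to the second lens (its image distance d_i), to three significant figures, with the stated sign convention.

Lens 1: 1/d_i1 = 1/f_1 - 1/d_o1 = 1/5.5 - 1/18 = 0.12626 cm^-1, so d_i1 = 7.920 cm.
That image sits 34.080 cm in front of the second lens, so d_o2 = 34.080 cm.
Lens 2: 1/d_i2 = 1/f_2 - 1/d_o2 = 1/7.5 - 1/(34.080) = 0.10399 cm^-1, so d_i2 = 9.616 cm.

9.62 cm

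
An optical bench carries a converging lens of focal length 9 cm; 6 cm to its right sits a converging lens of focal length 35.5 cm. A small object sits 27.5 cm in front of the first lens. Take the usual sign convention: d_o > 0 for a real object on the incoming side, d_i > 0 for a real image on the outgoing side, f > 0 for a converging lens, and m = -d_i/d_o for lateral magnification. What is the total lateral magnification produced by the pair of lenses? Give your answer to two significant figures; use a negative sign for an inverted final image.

-0.40

First lens: d_i1 = 1/(1/9 - 1/27.5) = 13.378 cm.
m_1 = -(13.378)/27.5 = -0.4865.
This image would form 13.378 cm past lens 1, i.e. 7.378 cm beyond lens 2, so it is a virtual object for lens 2: d_o2 = 6 - 13.378 = -7.378 cm.
Second lens: d_i2 = 1/(1/35.5 - 1/(-7.378)) = 6.109 cm.
m_2 = -(6.109)/(-7.378) = 0.8279.
Overall magnification: m = m_1 m_2 = -0.4028.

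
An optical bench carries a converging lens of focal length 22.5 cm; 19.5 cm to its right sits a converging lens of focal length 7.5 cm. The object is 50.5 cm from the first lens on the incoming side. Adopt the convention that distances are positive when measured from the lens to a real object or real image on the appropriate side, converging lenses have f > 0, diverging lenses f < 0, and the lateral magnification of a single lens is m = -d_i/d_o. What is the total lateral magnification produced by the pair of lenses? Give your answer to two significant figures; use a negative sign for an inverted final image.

-0.21

Lens 1: 1/d_i1 = 1/f_1 - 1/d_o1 = 1/22.5 - 1/50.5 = 0.02464 cm^-1, so d_i1 = 40.580 cm.
m_1 = -(40.580)/50.5 = -0.8036.
Since 40.580 cm > 19.5 cm, the first image lies past the second lens and serves as a virtual object: d_o2 = L - d_i1 = -21.080 cm.
Lens 2: 1/d_i2 = 1/f_2 - 1/d_o2 = 1/7.5 - 1/(-21.080) = 0.18077 cm^-1, so d_i2 = 5.532 cm.
m_2 = -(5.532)/(-21.080) = 0.2624.
Overall magnification: m = m_1 m_2 = -0.2109.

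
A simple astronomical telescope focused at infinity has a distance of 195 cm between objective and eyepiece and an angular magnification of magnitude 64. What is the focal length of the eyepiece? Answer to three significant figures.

In normal adjustment the tube length equals f_obj + f_eye and |M| = f_obj/f_eye.
So f_obj = 64 f_eye and 64 f_eye + f_eye = 195 cm, giving f_eye = 195/65 = 3.000 cm and f_obj = 192.000 cm.

3.00 cm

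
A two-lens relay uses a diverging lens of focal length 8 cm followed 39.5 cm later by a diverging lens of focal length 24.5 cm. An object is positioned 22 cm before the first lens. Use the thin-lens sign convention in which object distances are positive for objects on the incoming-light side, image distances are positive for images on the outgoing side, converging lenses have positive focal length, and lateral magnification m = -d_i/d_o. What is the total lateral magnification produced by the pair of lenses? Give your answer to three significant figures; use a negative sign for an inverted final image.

0.0935

Applying the thin-lens equation to the first lens, 1/(-8) = 1/22 + 1/d_i1, which gives d_i1 = -5.867 cm.
Its lateral magnification is m_1 = -d_i1/d_o1 = -(-5.867)/22 = 0.2667.
The intermediate image is virtual, 5.867 cm to the left of lens 1, so d_o2 = L - d_i1 = 39.5 - (-5.867) = 45.367 cm.
Applying the thin-lens equation again with f_2 = -24.5 cm and d_o2 = 45.367 cm gives d_i2 = -15.909 cm.
m_2 = -(-15.909)/(45.367) = 0.3507.
Total m = m_1 x m_2 = (0.2667)(0.3507) = 0.0935.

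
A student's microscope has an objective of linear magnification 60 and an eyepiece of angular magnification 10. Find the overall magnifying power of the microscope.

600

The overall magnification of a compound microscope is the product of the objective and eyepiece magnifications:
M = M_obj x M_eye = 60 x 10 = 600.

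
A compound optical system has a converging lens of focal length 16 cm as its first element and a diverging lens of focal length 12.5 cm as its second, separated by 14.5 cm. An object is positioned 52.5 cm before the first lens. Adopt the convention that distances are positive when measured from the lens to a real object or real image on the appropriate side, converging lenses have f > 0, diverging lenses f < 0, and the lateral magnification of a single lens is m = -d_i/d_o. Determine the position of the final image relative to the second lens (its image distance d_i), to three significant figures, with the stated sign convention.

26.7 cm

Applying the thin-lens equation to the first lens, 1/16 = 1/52.5 + 1/d_i1, which gives d_i1 = 23.014 cm.
Since 23.014 cm > 14.5 cm, the first image lies past the second lens and serves as a virtual object: d_o2 = L - d_i1 = -8.514 cm.
Applying the thin-lens equation again with f_2 = -12.5 cm and d_o2 = -8.514 cm gives d_i2 = 26.697 cm.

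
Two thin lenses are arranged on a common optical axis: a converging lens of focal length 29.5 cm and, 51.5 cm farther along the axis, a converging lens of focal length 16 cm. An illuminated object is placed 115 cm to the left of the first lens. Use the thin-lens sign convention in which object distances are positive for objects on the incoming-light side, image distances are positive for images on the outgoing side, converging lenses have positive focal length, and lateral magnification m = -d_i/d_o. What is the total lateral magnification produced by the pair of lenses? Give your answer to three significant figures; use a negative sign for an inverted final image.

Lens 1: 1/d_i1 = 1/f_1 - 1/d_o1 = 1/29.5 - 1/115 = 0.02520 cm^-1, so d_i1 = 39.678 cm.
m_1 = -(39.678)/115 = -0.3450.
That image sits 11.822 cm in front of the second lens, so d_o2 = 11.822 cm.
Lens 2: 1/d_i2 = 1/f_2 - 1/d_o2 = 1/16 - 1/(11.822) = -0.02209 cm^-1, so d_i2 = -45.268 cm.
m_2 = -(-45.268)/(11.822) = 3.8293.
The system's lateral magnification is m_1 m_2 = (-0.3450)(3.8293) = -1.3212.

-1.32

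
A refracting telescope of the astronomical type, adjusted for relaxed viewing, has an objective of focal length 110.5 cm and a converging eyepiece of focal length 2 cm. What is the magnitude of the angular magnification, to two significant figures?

55

|M| = f_obj/|f_eye| = 110.5/2 = 55.250.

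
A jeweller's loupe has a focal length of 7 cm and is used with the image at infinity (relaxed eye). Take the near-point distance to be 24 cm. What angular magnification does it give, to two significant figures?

M = D/f = 24/7 = 3.429.

3.4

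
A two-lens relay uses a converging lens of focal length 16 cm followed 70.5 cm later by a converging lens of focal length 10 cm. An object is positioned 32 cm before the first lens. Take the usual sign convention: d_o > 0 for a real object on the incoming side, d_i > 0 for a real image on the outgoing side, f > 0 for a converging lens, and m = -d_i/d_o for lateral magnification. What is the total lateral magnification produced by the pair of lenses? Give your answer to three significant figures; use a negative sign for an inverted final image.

First lens: d_i1 = 1/(1/16 - 1/32) = 32.000 cm.
m_1 = -(32.000)/32 = -1.0000.
That image sits 38.500 cm in front of the second lens, so d_o2 = 38.500 cm.
Second lens: d_i2 = 1/(1/10 - 1/(38.500)) = 13.509 cm.
m_2 = -(13.509)/(38.500) = -0.3509.
The system's lateral magnification is m_1 m_2 = (-1.0000)(-0.3509) = 0.3509.

0.351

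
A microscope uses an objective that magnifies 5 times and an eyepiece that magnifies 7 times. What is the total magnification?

The overall magnification of a compound microscope is the product of the objective and eyepiece magnifications:
M = M_obj x M_eye = 5 x 7 = 35.

35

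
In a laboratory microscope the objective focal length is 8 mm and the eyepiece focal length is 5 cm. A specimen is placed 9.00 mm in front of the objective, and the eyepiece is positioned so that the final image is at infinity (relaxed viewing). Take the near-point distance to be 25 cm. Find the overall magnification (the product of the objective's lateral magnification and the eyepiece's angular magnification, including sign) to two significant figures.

Convert to cm: f_obj = 8 mm = 0.8 cm; d_o = 9.00 mm = 0.90 cm.
Objective: 1/d_i = 1/f_obj - 1/d_o = 1/0.8 - 1/0.90 = 0.13889 cm^-1, so d_i = 7.200 cm.
m_obj = -d_i/d_o = -7.200/0.90 = -8.000.
Eyepiece angular magnification (image at infinity): M_eye = D/f_e = 25/5 = 5.000.
Overall M = m_obj x M_eye = (-8.000)(5.000) = -40.00.

-40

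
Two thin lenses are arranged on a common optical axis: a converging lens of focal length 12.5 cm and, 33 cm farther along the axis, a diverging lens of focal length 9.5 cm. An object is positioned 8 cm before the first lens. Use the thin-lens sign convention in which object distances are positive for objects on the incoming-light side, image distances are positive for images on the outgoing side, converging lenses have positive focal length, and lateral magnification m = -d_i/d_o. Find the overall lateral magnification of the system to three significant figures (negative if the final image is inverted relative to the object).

0.408

Lens 1: 1/d_i1 = 1/f_1 - 1/d_o1 = 1/12.5 - 1/8 = -0.04500 cm^-1, so d_i1 = -22.222 cm.
m_1 = -(-22.222)/8 = 2.7778.
With d_i1 < 0 the first image is virtual and lies on the object side; the object distance for lens 2 is d_o2 = 33 - (-22.222) = 55.222 cm.
Lens 2: 1/d_i2 = 1/f_2 - 1/d_o2 = 1/(-9.5) - 1/(55.222) = -0.12337 cm^-1, so d_i2 = -8.106 cm.
m_2 = -(-8.106)/(55.222) = 0.1468.
The system's lateral magnification is m_1 m_2 = (2.7778)(0.1468) = 0.4077.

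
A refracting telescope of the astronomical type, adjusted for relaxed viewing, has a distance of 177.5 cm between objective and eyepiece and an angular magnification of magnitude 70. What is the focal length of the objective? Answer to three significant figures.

175 cm

In normal adjustment the tube length equals f_obj + f_eye and |M| = f_obj/f_eye.
So f_obj = 70 f_eye and 70 f_eye + f_eye = 177.5 cm, giving f_eye = 177.5/71 = 2.500 cm and f_obj = 175.000 cm.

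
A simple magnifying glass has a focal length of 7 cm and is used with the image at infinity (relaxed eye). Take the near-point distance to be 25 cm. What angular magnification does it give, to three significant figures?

M = D/f = 25/7 = 3.571.

3.57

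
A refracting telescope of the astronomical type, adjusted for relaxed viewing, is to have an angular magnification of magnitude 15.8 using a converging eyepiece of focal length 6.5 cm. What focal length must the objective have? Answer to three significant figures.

|M| = f_obj/|f_eye|, so f_obj = |M| x |f_eye| = 15.8 x 6.5 = 102.700 cm.

103 cm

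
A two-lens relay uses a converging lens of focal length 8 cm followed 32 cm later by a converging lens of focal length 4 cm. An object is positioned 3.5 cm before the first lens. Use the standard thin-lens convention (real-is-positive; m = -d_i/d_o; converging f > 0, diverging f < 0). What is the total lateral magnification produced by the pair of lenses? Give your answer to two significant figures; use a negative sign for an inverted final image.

Lens 1: 1/d_i1 = 1/f_1 - 1/d_o1 = 1/8 - 1/3.5 = -0.16071 cm^-1, so d_i1 = -6.222 cm.
m_1 = -(-6.222)/3.5 = 1.7778.
The intermediate image is virtual, 6.222 cm to the left of lens 1, so d_o2 = L - d_i1 = 32 - (-6.222) = 38.222 cm.
Lens 2: 1/d_i2 = 1/f_2 - 1/d_o2 = 1/4 - 1/(38.222) = 0.22384 cm^-1, so d_i2 = 4.468 cm.
m_2 = -(4.468)/(38.222) = -0.1169.
Overall magnification: m = m_1 m_2 = -0.2078.

-0.21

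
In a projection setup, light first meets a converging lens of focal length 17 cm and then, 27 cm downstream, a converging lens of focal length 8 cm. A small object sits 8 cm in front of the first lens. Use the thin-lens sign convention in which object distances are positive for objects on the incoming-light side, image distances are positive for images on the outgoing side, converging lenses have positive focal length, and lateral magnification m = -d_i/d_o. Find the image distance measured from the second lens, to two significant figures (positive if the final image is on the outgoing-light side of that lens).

Lens 1: 1/d_i1 = 1/f_1 - 1/d_o1 = 1/17 - 1/8 = -0.06618 cm^-1, so d_i1 = -15.111 cm.
With d_i1 < 0 the first image is virtual and lies on the object side; the object distance for lens 2 is d_o2 = 27 - (-15.111) = 42.111 cm.
Lens 2: 1/d_i2 = 1/f_2 - 1/d_o2 = 1/8 - 1/(42.111) = 0.10125 cm^-1, so d_i2 = 9.876 cm.

9.9 cm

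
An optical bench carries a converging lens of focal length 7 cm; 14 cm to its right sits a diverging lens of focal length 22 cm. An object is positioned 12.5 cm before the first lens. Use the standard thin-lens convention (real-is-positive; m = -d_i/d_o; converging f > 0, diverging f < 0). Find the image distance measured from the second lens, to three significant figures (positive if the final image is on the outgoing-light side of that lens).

Applying the thin-lens equation to the first lens, 1/7 = 1/12.5 + 1/d_i1, which gives d_i1 = 15.909 cm.
Since 15.909 cm > 14 cm, the first image lies past the second lens and serves as a virtual object: d_o2 = L - d_i1 = -1.909 cm.
Applying the thin-lens equation again with f_2 = -22 cm and d_o2 = -1.909 cm gives d_i2 = 2.090 cm.

2.09 cm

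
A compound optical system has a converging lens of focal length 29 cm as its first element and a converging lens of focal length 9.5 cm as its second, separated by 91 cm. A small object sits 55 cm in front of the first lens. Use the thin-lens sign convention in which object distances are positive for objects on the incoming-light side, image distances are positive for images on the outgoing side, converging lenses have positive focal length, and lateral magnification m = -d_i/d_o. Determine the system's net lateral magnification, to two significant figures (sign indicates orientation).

Applying the thin-lens equation to the first lens, 1/29 = 1/55 + 1/d_i1, which gives d_i1 = 61.346 cm.
Its lateral magnification is m_1 = -d_i1/d_o1 = -(61.346)/55 = -1.1154.
The intermediate image is 61.346 cm to the right of lens 1, so d_o2 = L - d_i1 = 91 - 61.346 = 29.654 cm.
Applying the thin-lens equation again with f_2 = 9.5 cm and d_o2 = 29.654 cm gives d_i2 = 13.978 cm.
m_2 = -(13.978)/(29.654) = -0.4714.
Total m = m_1 x m_2 = (-1.1154)(-0.4714) = 0.5258.

0.53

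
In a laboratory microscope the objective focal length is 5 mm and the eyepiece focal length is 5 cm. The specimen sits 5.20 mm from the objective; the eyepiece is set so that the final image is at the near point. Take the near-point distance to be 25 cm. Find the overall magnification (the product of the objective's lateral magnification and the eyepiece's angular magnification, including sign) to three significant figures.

-150

Convert to cm: f_obj = 5 mm = 0.5 cm; d_o = 5.20 mm = 0.52 cm.
Objective: 1/d_i = 1/f_obj - 1/d_o = 1/0.5 - 1/0.52 = 0.07692 cm^-1, so d_i = 13.000 cm.
m_obj = -d_i/d_o = -13.000/0.52 = -25.000.
Eyepiece angular magnification (image at near point): M_eye = 1 + D/f_e = 1 + 25/5 = 6.000.
Overall M = m_obj x M_eye = (-25.000)(6.000) = -150.00.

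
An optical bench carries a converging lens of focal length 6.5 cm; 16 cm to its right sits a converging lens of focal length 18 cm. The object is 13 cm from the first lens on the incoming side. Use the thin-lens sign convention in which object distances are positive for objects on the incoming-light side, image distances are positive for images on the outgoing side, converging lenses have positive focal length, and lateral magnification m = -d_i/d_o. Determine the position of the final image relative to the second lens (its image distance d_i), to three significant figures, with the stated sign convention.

-3.60 cm

Lens 1: 1/d_i1 = 1/f_1 - 1/d_o1 = 1/6.5 - 1/13 = 0.07692 cm^-1, so d_i1 = 13.000 cm.
Object distance for lens 2: d_o2 = 16 - 13.000 = 3.000 cm.
Lens 2: 1/d_i2 = 1/f_2 - 1/d_o2 = 1/18 - 1/(3.000) = -0.27778 cm^-1, so d_i2 = -3.600 cm.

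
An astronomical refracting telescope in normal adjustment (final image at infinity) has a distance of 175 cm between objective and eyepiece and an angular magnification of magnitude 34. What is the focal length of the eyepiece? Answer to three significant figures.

5.00 cm

In normal adjustment the tube length equals f_obj + f_eye and |M| = f_obj/f_eye.
So f_obj = 34 f_eye and 34 f_eye + f_eye = 175 cm, giving f_eye = 175/35 = 5.000 cm and f_obj = 170.000 cm.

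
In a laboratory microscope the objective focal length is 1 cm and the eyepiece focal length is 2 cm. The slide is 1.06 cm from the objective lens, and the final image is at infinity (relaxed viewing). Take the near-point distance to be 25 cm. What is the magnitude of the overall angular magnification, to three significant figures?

208

Objective: 1/d_i = 1/f_obj - 1/d_o = 1/1 - 1/1.06 = 0.05660 cm^-1, so d_i = 17.667 cm.
m_obj = -d_i/d_o = -17.667/1.06 = -16.667.
Eyepiece angular magnification (image at infinity): M_eye = D/f_e = 25/2 = 12.500.
Overall M = m_obj x M_eye = (-16.667)(12.500) = -208.33.
|M| = 208.33.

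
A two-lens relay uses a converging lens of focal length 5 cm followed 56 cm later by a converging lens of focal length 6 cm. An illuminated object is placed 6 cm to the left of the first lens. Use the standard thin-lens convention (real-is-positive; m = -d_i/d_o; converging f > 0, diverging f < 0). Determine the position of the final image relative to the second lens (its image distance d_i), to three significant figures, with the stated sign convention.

7.80 cm

First lens: d_i1 = 1/(1/5 - 1/6) = 30.000 cm.
That image sits 26.000 cm in front of the second lens, so d_o2 = 26.000 cm.
Second lens: d_i2 = 1/(1/6 - 1/(26.000)) = 7.800 cm.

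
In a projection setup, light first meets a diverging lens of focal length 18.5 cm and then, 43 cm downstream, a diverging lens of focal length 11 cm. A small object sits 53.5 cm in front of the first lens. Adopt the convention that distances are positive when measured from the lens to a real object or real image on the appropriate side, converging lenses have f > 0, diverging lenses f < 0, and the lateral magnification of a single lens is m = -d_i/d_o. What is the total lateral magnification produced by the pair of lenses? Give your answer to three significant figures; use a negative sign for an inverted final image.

0.0417

Applying the thin-lens equation to the first lens, 1/(-18.5) = 1/53.5 + 1/d_i1, which gives d_i1 = -13.747 cm.
Its lateral magnification is m_1 = -d_i1/d_o1 = -(-13.747)/53.5 = 0.2569.
The intermediate image is virtual, 13.747 cm to the left of lens 1, so d_o2 = L - d_i1 = 43 - (-13.747) = 56.747 cm.
Applying the thin-lens equation again with f_2 = -11 cm and d_o2 = 56.747 cm gives d_i2 = -9.214 cm.
m_2 = -(-9.214)/(56.747) = 0.1624.
Total m = m_1 x m_2 = (0.2569)(0.1624) = 0.0417.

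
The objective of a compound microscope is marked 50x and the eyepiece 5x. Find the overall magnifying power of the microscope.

The overall magnification of a compound microscope is the product of the objective and eyepiece magnifications:
M = M_obj x M_eye = 50 x 5 = 250.

250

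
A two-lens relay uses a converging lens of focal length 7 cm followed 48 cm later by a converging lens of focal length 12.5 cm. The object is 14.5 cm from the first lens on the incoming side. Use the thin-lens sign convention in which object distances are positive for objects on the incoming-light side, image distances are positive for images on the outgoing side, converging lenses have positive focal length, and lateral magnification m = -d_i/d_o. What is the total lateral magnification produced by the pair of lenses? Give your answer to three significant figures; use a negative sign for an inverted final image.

0.531

Applying the thin-lens equation to the first lens, 1/7 = 1/14.5 + 1/d_i1, which gives d_i1 = 13.533 cm.
Its lateral magnification is m_1 = -d_i1/d_o1 = -(13.533)/14.5 = -0.9333.
That image sits 34.467 cm in front of the second lens, so d_o2 = 34.467 cm.
Applying the thin-lens equation again with f_2 = 12.5 cm and d_o2 = 34.467 cm gives d_i2 = 19.613 cm.
m_2 = -(19.613)/(34.467) = -0.5690.
Overall magnification: m = m_1 m_2 = 0.5311.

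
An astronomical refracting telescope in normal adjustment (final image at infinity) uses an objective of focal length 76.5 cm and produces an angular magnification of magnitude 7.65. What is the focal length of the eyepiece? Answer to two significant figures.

|M| = f_obj/f_eye, so f_eye = f_obj/|M| = 76.5/7.65 = 10.000 cm.

10 cm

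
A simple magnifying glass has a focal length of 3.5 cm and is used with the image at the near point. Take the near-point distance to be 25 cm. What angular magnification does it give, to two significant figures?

8.1

M = 1 + D/f = 1 + 25/3.5 = 8.143.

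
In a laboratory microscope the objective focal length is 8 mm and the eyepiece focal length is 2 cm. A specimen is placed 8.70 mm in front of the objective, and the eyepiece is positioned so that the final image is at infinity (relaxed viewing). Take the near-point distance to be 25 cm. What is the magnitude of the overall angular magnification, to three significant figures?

Convert to cm: f_obj = 8 mm = 0.8 cm; d_o = 8.70 mm = 0.87 cm.
Objective: 1/d_i = 1/f_obj - 1/d_o = 1/0.8 - 1/0.87 = 0.10057 cm^-1, so d_i = 9.943 cm.
m_obj = -d_i/d_o = -9.943/0.87 = -11.429.
Eyepiece angular magnification (image at infinity): M_eye = D/f_e = 25/2 = 12.500.
Overall M = m_obj x M_eye = (-11.429)(12.500) = -142.86.
|M| = 142.86.

143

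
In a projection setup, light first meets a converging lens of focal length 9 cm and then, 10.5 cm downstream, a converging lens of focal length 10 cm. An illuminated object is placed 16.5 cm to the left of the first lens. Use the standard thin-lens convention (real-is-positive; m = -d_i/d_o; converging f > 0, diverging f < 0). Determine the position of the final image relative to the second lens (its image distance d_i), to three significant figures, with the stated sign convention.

4.82 cm

Lens 1: 1/d_i1 = 1/f_1 - 1/d_o1 = 1/9 - 1/16.5 = 0.05051 cm^-1, so d_i1 = 19.800 cm.
Since 19.800 cm > 10.5 cm, the first image lies past the second lens and serves as a virtual object: d_o2 = L - d_i1 = -9.300 cm.
Lens 2: 1/d_i2 = 1/f_2 - 1/d_o2 = 1/10 - 1/(-9.300) = 0.20753 cm^-1, so d_i2 = 4.819 cm.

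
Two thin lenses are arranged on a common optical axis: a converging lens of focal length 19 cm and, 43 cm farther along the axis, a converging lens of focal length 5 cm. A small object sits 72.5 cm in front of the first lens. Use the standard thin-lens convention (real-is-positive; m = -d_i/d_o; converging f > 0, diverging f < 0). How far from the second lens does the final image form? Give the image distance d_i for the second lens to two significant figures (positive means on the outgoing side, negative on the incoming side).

First lens: d_i1 = 1/(1/19 - 1/72.5) = 25.748 cm.
That image sits 17.252 cm in front of the second lens, so d_o2 = 17.252 cm.
Second lens: d_i2 = 1/(1/5 - 1/(17.252)) = 7.040 cm.

7.0 cm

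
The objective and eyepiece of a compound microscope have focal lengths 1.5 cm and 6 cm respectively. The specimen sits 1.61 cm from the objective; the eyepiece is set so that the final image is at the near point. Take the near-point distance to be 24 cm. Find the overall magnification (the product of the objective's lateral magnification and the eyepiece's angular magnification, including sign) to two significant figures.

-68

Objective: 1/d_i = 1/f_obj - 1/d_o = 1/1.5 - 1/1.61 = 0.04555 cm^-1, so d_i = 21.955 cm.
m_obj = -d_i/d_o = -21.955/1.61 = -13.636.
Eyepiece angular magnification (image at near point): M_eye = 1 + D/f_e = 1 + 24/6 = 5.000.
Overall M = m_obj x M_eye = (-13.636)(5.000) = -68.18.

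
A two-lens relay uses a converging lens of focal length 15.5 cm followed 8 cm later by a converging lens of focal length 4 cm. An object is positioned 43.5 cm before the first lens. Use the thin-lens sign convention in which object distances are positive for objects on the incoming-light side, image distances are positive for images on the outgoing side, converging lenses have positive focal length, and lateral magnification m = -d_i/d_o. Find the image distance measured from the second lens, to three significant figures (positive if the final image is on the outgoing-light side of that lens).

3.20 cm

Lens 1: 1/d_i1 = 1/f_1 - 1/d_o1 = 1/15.5 - 1/43.5 = 0.04153 cm^-1, so d_i1 = 24.080 cm.
Since 24.080 cm > 8 cm, the first image lies past the second lens and serves as a virtual object: d_o2 = L - d_i1 = -16.080 cm.
Lens 2: 1/d_i2 = 1/f_2 - 1/d_o2 = 1/4 - 1/(-16.080) = 0.31219 cm^-1, so d_i2 = 3.203 cm.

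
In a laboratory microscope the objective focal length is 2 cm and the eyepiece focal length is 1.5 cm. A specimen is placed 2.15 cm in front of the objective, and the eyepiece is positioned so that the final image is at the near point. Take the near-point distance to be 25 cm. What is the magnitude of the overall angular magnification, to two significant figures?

240

Objective: 1/d_i = 1/f_obj - 1/d_o = 1/2 - 1/2.15 = 0.03488 cm^-1, so d_i = 28.667 cm.
m_obj = -d_i/d_o = -28.667/2.15 = -13.333.
Eyepiece angular magnification (image at near point): M_eye = 1 + D/f_e = 1 + 25/1.5 = 17.667.
Overall M = m_obj x M_eye = (-13.333)(17.667) = -235.56.
|M| = 235.56.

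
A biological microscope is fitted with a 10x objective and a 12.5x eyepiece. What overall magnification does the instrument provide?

125

The overall magnification of a compound microscope is the product of the objective and eyepiece magnifications:
M = M_obj x M_eye = 10 x 12.5 = 125.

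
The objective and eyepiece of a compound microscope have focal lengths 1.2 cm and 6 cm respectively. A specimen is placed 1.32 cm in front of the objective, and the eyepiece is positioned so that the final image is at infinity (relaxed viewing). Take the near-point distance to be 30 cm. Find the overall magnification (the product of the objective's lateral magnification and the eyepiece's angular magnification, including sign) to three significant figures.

-50.0

Objective: 1/d_i = 1/f_obj - 1/d_o = 1/1.2 - 1/1.32 = 0.07576 cm^-1, so d_i = 13.200 cm.
m_obj = -d_i/d_o = -13.200/1.32 = -10.000.
Eyepiece angular magnification (image at infinity): M_eye = D/f_e = 30/6 = 5.000.
Overall M = m_obj x M_eye = (-10.000)(5.000) = -50.00.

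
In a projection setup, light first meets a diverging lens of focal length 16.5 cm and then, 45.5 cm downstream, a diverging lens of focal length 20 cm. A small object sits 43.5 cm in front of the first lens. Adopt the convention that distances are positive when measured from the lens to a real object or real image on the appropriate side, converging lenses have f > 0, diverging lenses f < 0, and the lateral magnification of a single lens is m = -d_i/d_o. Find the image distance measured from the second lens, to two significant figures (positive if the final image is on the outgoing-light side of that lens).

Applying the thin-lens equation to the first lens, 1/(-16.5) = 1/43.5 + 1/d_i1, which gives d_i1 = -11.963 cm.
The intermediate image is virtual, 11.963 cm to the left of lens 1, so d_o2 = L - d_i1 = 45.5 - (-11.963) = 57.462 cm.
Applying the thin-lens equation again with f_2 = -20 cm and d_o2 = 57.462 cm gives d_i2 = -14.836 cm.

-15 cm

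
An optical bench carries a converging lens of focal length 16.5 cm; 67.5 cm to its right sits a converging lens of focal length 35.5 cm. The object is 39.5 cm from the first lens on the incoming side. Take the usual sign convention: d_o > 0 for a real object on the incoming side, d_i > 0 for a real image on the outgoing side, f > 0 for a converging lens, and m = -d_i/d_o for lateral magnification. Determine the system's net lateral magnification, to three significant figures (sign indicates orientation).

6.95

Applying the thin-lens equation to the first lens, 1/16.5 = 1/39.5 + 1/d_i1, which gives d_i1 = 28.337 cm.
Its lateral magnification is m_1 = -d_i1/d_o1 = -(28.337)/39.5 = -0.7174.
The intermediate image is 28.337 cm to the right of lens 1, so d_o2 = L - d_i1 = 67.5 - 28.337 = 39.163 cm.
Applying the thin-lens equation again with f_2 = 35.5 cm and d_o2 = 39.163 cm gives d_i2 = 379.545 cm.
m_2 = -(379.545)/(39.163) = -9.6914.
Total m = m_1 x m_2 = (-0.7174)(-9.6914) = 6.9525.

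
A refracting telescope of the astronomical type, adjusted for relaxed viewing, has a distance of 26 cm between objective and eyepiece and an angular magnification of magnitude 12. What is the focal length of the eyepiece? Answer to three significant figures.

2.00 cm

In normal adjustment the tube length equals f_obj + f_eye and |M| = f_obj/f_eye.
So f_obj = 12 f_eye and 12 f_eye + f_eye = 26 cm, giving f_eye = 26/13 = 2.000 cm and f_obj = 24.000 cm.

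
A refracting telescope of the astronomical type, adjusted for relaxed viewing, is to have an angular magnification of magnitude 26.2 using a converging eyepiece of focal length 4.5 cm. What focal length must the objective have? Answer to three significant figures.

|M| = f_obj/|f_eye|, so f_obj = |M| x |f_eye| = 26.2 x 4.5 = 117.900 cm.

118 cm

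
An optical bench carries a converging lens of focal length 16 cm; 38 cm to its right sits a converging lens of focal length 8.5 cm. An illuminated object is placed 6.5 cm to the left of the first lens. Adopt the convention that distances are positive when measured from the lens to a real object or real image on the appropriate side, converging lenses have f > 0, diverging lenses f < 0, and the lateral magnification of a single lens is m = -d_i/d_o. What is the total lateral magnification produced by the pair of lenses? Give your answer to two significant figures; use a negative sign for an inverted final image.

First lens: d_i1 = 1/(1/16 - 1/6.5) = -10.947 cm.
m_1 = -(-10.947)/6.5 = 1.6842.
The intermediate image is virtual, 10.947 cm to the left of lens 1, so d_o2 = L - d_i1 = 38 - (-10.947) = 48.947 cm.
Second lens: d_i2 = 1/(1/8.5 - 1/(48.947)) = 10.286 cm.
m_2 = -(10.286)/(48.947) = -0.2101.
Overall magnification: m = m_1 m_2 = -0.3539.

-0.35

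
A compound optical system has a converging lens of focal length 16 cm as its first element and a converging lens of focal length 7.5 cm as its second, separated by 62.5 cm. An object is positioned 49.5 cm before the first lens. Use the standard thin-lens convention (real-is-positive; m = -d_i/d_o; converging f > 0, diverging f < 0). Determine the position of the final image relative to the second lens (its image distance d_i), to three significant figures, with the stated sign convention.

Lens 1: 1/d_i1 = 1/f_1 - 1/d_o1 = 1/16 - 1/49.5 = 0.04230 cm^-1, so d_i1 = 23.642 cm.
That image sits 38.858 cm in front of the second lens, so d_o2 = 38.858 cm.
Lens 2: 1/d_i2 = 1/f_2 - 1/d_o2 = 1/7.5 - 1/(38.858) = 0.10760 cm^-1, so d_i2 = 9.294 cm.

9.29 cm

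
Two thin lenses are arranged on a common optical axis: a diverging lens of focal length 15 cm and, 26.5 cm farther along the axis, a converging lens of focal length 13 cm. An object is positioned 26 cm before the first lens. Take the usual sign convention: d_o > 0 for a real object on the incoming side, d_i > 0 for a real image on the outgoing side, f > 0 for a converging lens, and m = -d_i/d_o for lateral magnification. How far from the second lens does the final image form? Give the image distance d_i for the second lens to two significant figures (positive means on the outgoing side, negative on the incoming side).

20 cm

Lens 1: 1/d_i1 = 1/f_1 - 1/d_o1 = 1/(-15) - 1/26 = -0.10513 cm^-1, so d_i1 = -9.512 cm.
The intermediate image is virtual, 9.512 cm to the left of lens 1, so d_o2 = L - d_i1 = 26.5 - (-9.512) = 36.012 cm.
Lens 2: 1/d_i2 = 1/f_2 - 1/d_o2 = 1/13 - 1/(36.012) = 0.04915 cm^-1, so d_i2 = 20.344 cm.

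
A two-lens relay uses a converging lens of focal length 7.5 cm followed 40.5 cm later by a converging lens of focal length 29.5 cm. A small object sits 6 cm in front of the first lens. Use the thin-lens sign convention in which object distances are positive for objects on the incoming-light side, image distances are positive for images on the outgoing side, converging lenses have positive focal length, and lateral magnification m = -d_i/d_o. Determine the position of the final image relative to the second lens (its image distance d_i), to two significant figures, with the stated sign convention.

Applying the thin-lens equation to the first lens, 1/7.5 = 1/6 + 1/d_i1, which gives d_i1 = -30.000 cm.
With d_i1 < 0 the first image is virtual and lies on the object side; the object distance for lens 2 is d_o2 = 40.5 - (-30.000) = 70.500 cm.
Applying the thin-lens equation again with f_2 = 29.5 cm and d_o2 = 70.500 cm gives d_i2 = 50.726 cm.

51 cm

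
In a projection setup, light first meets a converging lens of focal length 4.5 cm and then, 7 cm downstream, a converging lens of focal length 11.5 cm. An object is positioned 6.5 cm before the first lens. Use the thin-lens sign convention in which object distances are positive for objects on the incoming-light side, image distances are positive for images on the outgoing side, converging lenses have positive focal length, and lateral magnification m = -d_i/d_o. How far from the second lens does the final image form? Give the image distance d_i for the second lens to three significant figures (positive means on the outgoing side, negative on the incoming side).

Applying the thin-lens equation to the first lens, 1/4.5 = 1/6.5 + 1/d_i1, which gives d_i1 = 14.625 cm.
This image would form 14.625 cm past lens 1, i.e. 7.625 cm beyond lens 2, so it is a virtual object for lens 2: d_o2 = 7 - 14.625 = -7.625 cm.
Applying the thin-lens equation again with f_2 = 11.5 cm and d_o2 = -7.625 cm gives d_i2 = 4.585 cm.

4.58 cm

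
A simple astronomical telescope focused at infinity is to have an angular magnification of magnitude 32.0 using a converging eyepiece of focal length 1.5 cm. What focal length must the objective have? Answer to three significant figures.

|M| = f_obj/|f_eye|, so f_obj = |M| x |f_eye| = 32.0 x 1.5 = 48.000 cm.

48.0 cm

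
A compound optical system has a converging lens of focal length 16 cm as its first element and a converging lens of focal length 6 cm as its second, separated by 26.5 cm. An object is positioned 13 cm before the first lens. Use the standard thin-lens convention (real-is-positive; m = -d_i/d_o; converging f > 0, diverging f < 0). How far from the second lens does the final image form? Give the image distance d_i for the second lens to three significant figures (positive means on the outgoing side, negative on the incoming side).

6.40 cm

Applying the thin-lens equation to the first lens, 1/16 = 1/13 + 1/d_i1, which gives d_i1 = -69.333 cm.
The intermediate image is virtual, 69.333 cm to the left of lens 1, so d_o2 = L - d_i1 = 26.5 - (-69.333) = 95.833 cm.
Applying the thin-lens equation again with f_2 = 6 cm and d_o2 = 95.833 cm gives d_i2 = 6.401 cm.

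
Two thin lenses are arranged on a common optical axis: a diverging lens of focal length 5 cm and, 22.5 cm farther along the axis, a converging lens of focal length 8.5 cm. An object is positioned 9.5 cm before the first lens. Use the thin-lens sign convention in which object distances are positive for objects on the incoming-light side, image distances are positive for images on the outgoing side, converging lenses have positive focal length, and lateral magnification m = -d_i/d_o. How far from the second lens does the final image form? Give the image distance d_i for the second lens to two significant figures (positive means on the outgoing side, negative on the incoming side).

13 cm

First lens: d_i1 = 1/(1/(-5) - 1/9.5) = -3.276 cm.
The intermediate image is virtual, 3.276 cm to the left of lens 1, so d_o2 = L - d_i1 = 22.5 - (-3.276) = 25.776 cm.
Second lens: d_i2 = 1/(1/8.5 - 1/(25.776)) = 12.682 cm.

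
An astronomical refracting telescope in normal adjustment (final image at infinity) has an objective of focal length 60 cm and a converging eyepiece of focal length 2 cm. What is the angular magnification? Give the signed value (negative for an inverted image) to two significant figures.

-30

M = -f_obj/f_eye = -60/(2) = -30.000.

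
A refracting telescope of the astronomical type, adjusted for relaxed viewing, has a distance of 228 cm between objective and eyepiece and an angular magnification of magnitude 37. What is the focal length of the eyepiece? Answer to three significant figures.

6.00 cm

In normal adjustment the tube length equals f_obj + f_eye and |M| = f_obj/f_eye.
So f_obj = 37 f_eye and 37 f_eye + f_eye = 228 cm, giving f_eye = 228/38 = 6.000 cm and f_obj = 222.000 cm.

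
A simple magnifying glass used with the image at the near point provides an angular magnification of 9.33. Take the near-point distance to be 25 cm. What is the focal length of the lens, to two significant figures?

For the image at the near point, M = 1 + D/f.
f = D/(M - 1) = 25/(9.33 - 1) = 3.001 cm.

3.0 cm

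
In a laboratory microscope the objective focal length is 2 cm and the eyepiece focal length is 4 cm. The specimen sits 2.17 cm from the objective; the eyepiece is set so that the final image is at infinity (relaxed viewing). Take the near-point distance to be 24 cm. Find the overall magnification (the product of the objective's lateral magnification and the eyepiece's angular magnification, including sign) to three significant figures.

-70.6

Objective: 1/d_i = 1/f_obj - 1/d_o = 1/2 - 1/2.17 = 0.03917 cm^-1, so d_i = 25.529 cm.
m_obj = -d_i/d_o = -25.529/2.17 = -11.765.
Eyepiece angular magnification (image at infinity): M_eye = D/f_e = 24/4 = 6.000.
Overall M = m_obj x M_eye = (-11.765)(6.000) = -70.59.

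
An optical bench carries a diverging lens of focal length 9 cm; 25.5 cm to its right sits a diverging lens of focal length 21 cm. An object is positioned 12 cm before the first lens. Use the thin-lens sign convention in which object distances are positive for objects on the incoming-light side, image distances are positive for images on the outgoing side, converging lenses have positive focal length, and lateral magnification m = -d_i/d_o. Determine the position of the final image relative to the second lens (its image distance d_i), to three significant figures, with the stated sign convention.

First lens: d_i1 = 1/(1/(-9) - 1/12) = -5.143 cm.
The intermediate image is virtual, 5.143 cm to the left of lens 1, so d_o2 = L - d_i1 = 25.5 - (-5.143) = 30.643 cm.
Second lens: d_i2 = 1/(1/(-21) - 1/(30.643)) = -12.461 cm.

-12.5 cm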